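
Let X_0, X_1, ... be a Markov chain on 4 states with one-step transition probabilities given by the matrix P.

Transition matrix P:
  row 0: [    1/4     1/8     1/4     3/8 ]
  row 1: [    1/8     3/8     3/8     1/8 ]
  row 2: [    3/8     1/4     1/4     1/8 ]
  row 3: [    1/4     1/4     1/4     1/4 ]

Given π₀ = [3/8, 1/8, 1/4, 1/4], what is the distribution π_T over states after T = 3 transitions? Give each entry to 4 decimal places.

t=0: π = [0.3750, 0.1250, 0.2500, 0.2500]
t=1: π = [0.2656, 0.2188, 0.2656, 0.2500]
t=2: π = [0.2559, 0.2441, 0.2773, 0.2227]
t=3: π = [0.2542, 0.2485, 0.2805, 0.2168]

π = [0.2542, 0.2485, 0.2805, 0.2168]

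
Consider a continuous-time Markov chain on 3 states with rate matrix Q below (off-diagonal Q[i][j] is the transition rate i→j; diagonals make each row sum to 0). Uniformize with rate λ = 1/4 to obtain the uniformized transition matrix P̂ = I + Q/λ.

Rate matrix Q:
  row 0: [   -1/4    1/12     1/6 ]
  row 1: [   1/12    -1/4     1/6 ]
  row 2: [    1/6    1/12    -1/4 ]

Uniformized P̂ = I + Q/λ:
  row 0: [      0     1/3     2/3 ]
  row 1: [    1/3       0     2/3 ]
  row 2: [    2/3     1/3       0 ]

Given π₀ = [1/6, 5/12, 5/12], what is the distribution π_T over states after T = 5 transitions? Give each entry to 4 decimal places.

π = [0.3529, 0.2493, 0.3978]

t=0: π = [0.1667, 0.4167, 0.4167]
t=1: π = [0.4167, 0.1944, 0.3889]
t=2: π = [0.3241, 0.2685, 0.4074]
t=3: π = [0.3611, 0.2438, 0.3951]
t=4: π = [0.3447, 0.2521, 0.4033]
t=5: π = [0.3529, 0.2493, 0.3978]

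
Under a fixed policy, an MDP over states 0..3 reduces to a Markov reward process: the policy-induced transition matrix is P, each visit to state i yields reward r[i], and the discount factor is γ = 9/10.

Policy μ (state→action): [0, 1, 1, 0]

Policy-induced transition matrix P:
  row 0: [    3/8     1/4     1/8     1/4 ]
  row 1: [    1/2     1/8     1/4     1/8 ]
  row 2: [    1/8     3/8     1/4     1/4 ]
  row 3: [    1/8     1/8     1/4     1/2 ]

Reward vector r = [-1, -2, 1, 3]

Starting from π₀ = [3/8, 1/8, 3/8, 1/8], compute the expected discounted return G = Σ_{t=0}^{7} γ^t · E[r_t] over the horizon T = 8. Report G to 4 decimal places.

G = 1.8023

t=0: π = [0.3750, 0.1250, 0.3750, 0.1250], E[r] = 0.1250, γ^t·E[r] = 0.125000, running G = 0.125000
t=1: π = [0.2656, 0.2656, 0.2031, 0.2656], E[r] = 0.2031, γ^t·E[r] = 0.182813, running G = 0.307813
t=2: π = [0.2910, 0.2090, 0.2168, 0.2832], E[r] = 0.3574, γ^t·E[r] = 0.289512, running G = 0.597324
t=3: π = [0.2761, 0.2156, 0.2136, 0.2947], E[r] = 0.3904, γ^t·E[r] = 0.284588, running G = 0.881912
t=4: π = [0.2749, 0.2129, 0.2155, 0.2967], E[r] = 0.4049, γ^t·E[r] = 0.265680, running G = 1.147592
t=5: π = [0.2736, 0.2132, 0.2156, 0.2976], E[r] = 0.4083, γ^t·E[r] = 0.241105, running G = 1.388697
t=6: π = [0.2734, 0.2131, 0.2158, 0.2977], E[r] = 0.4095, γ^t·E[r] = 0.217601, running G = 1.606297
t=7: π = [0.2733, 0.2131, 0.2158, 0.2978], E[r] = 0.4097, γ^t·E[r] = 0.195971, running G = 1.802268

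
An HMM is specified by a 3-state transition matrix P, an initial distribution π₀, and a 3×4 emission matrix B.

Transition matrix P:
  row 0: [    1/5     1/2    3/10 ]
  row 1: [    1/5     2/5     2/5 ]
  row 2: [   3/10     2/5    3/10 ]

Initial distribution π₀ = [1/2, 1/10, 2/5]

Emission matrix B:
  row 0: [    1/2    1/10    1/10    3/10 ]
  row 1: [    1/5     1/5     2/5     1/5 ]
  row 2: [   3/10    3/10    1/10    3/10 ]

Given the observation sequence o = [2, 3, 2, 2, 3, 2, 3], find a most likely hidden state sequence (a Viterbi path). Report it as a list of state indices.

path = [0, 1, 1, 1, 2, 1, 2]

t=0: δ = [5.000e-02, 4.000e-02, 4.000e-02]  (obs o_0=2)
t=1: δ = [3.600e-03, 5.000e-03, 4.800e-03]  ψ = [2, 0, 1]  (obs o_1=3)
t=2: δ = [1.440e-04, 8.000e-04, 2.000e-04]  ψ = [2, 1, 1]  (obs o_2=2)
t=3: δ = [1.600e-05, 1.280e-04, 3.200e-05]  ψ = [1, 1, 1]  (obs o_3=2)
t=4: δ = [7.680e-06, 1.024e-05, 1.536e-05]  ψ = [1, 1, 1]  (obs o_4=3)
t=5: δ = [4.608e-07, 2.458e-06, 4.608e-07]  ψ = [2, 2, 2]  (obs o_5=2)
t=6: δ = [1.475e-07, 1.966e-07, 2.949e-07]  ψ = [1, 1, 1]  (obs o_6=3)
backtrack: best end state = 2; path = [0, 1, 1, 1, 2, 1, 2]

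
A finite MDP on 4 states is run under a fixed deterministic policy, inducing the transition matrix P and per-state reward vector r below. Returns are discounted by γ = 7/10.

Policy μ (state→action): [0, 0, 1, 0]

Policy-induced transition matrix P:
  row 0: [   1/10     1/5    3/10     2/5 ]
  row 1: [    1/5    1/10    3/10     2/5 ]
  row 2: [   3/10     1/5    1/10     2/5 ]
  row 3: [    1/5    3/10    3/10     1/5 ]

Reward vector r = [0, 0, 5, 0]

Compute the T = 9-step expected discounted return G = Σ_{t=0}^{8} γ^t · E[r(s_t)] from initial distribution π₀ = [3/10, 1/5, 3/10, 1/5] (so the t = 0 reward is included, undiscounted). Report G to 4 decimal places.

G = 4.2178

t=0: π = [0.3000, 0.2000, 0.3000, 0.2000], E[r] = 1.5000, γ^t·E[r] = 1.500000, running G = 1.500000
t=1: π = [0.2000, 0.2000, 0.2400, 0.3600], E[r] = 1.2000, γ^t·E[r] = 0.840000, running G = 2.340000
t=2: π = [0.2040, 0.2160, 0.2520, 0.3280], E[r] = 1.2600, γ^t·E[r] = 0.617400, running G = 2.957400
t=3: π = [0.2048, 0.2112, 0.2496, 0.3344], E[r] = 1.2480, γ^t·E[r] = 0.428064, running G = 3.385464
t=4: π = [0.2045, 0.2123, 0.2501, 0.3331], E[r] = 1.2504, γ^t·E[r] = 0.300221, running G = 3.685685
t=5: π = [0.2046, 0.2121, 0.2500, 0.3334], E[r] = 1.2499, γ^t·E[r] = 0.210074, running G = 3.895759
t=6: π = [0.2045, 0.2121, 0.2500, 0.3333], E[r] = 1.2500, γ^t·E[r] = 0.147063, running G = 4.042822
t=7: π = [0.2045, 0.2121, 0.2500, 0.3333], E[r] = 1.2500, γ^t·E[r] = 0.102943, running G = 4.145765
t=8: π = [0.2045, 0.2121, 0.2500, 0.3333], E[r] = 1.2500, γ^t·E[r] = 0.072060, running G = 4.217825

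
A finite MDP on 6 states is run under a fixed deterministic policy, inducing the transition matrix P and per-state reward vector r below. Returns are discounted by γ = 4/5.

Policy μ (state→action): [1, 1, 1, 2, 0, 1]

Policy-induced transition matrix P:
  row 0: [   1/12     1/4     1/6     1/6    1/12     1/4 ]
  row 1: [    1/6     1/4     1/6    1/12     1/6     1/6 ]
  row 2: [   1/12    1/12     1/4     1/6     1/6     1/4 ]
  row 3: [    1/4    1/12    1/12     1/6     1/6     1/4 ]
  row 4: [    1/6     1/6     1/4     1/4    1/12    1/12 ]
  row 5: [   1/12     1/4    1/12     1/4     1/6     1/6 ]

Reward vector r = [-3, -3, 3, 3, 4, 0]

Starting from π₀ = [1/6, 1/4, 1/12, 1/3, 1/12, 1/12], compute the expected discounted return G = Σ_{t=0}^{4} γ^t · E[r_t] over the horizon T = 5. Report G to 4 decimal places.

G = 1.6902

t=0: π = [0.1667, 0.2500, 0.0833, 0.3333, 0.0833, 0.0833], E[r] = 0.3333, γ^t·E[r] = 0.333333, running G = 0.333333
t=1: π = [0.1667, 0.1736, 0.1458, 0.1597, 0.1458, 0.2083], E[r] = 0.4792, γ^t·E[r] = 0.383333, running G = 0.716667
t=2: π = [0.1366, 0.1869, 0.1603, 0.1817, 0.1406, 0.1939], E[r] = 0.6181, γ^t·E[r] = 0.395556, running G = 1.112222
t=3: π = [0.1409, 0.1813, 0.1604, 0.1790, 0.1436, 0.1948], E[r] = 0.6259, γ^t·E[r] = 0.320469, running G = 1.432691
t=4: π = [0.1402, 0.1815, 0.1609, 0.1798, 0.1430, 0.1947], E[r] = 0.6286, γ^t·E[r] = 0.257465, running G = 1.690156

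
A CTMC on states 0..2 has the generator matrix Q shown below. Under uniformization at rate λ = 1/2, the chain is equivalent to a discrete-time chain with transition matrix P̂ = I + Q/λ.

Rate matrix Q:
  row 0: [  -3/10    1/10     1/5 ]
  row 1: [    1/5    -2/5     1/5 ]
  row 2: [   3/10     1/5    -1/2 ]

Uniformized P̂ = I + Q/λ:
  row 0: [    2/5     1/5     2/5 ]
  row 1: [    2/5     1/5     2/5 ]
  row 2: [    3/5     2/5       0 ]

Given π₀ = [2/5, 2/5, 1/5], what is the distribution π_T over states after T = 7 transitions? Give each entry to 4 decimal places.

π = [0.4571, 0.2571, 0.2859]

t=0: π = [0.4000, 0.4000, 0.2000]
t=1: π = [0.4400, 0.2400, 0.3200]
t=2: π = [0.4640, 0.2640, 0.2720]
t=3: π = [0.4544, 0.2544, 0.2912]
t=4: π = [0.4582, 0.2582, 0.2835]
t=5: π = [0.4567, 0.2567, 0.2866]
t=6: π = [0.4573, 0.2573, 0.2854]
t=7: π = [0.4571, 0.2571, 0.2859]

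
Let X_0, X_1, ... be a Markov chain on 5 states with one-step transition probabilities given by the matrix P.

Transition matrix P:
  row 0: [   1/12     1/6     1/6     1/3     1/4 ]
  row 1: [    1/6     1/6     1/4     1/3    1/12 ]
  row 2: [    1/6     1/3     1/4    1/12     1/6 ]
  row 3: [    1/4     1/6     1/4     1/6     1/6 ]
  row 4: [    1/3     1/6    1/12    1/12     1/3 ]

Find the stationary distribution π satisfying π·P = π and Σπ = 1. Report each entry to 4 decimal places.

Balance equations π_j = Σ_i π_i·P[i][j]:
  π_0 = 1/12·π_0 + 1/6·π_1 + 1/6·π_2 + 1/4·π_3 + 1/3·π_4
  π_1 = 1/6·π_0 + 1/6·π_1 + 1/3·π_2 + 1/6·π_3 + 1/6·π_4
  π_2 = 1/6·π_0 + 1/4·π_1 + 1/4·π_2 + 1/4·π_3 + 1/12·π_4
  π_3 = 1/3·π_0 + 1/3·π_1 + 1/12·π_2 + 1/6·π_3 + 1/12·π_4
  normalize: π_0 + π_1 + π_2 + π_3 + π_4 = 1
Solving the linear system gives exactly π = [1/5, 1/5, 1/5, 1/5, 1/5].

π = [0.2000, 0.2000, 0.2000, 0.2000, 0.2000]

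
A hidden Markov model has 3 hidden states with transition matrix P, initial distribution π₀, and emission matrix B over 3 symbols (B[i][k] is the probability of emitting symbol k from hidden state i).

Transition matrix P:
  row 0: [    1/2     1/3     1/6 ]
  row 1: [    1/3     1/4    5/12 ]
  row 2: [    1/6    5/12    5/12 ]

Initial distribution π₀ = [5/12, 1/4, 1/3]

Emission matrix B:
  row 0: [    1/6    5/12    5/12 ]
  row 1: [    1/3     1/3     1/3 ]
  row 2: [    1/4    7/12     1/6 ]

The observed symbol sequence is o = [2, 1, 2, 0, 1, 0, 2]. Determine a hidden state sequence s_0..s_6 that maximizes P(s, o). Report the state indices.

t=0: δ = [1.736e-01, 8.333e-02, 5.556e-02]  (obs o_0=2)
t=1: δ = [3.617e-02, 1.929e-02, 2.025e-02]  ψ = [0, 0, 1]  (obs o_1=1)
t=2: δ = [7.535e-03, 4.019e-03, 1.407e-03]  ψ = [0, 0, 2]  (obs o_2=2)
t=3: δ = [6.279e-04, 8.372e-04, 4.186e-04]  ψ = [0, 0, 1]  (obs o_3=0)
t=4: δ = [1.308e-04, 6.977e-05, 2.035e-04]  ψ = [0, 0, 1]  (obs o_4=1)
t=5: δ = [1.090e-05, 2.826e-05, 2.120e-05]  ψ = [0, 2, 2]  (obs o_5=0)
t=6: δ = [3.925e-06, 2.944e-06, 1.963e-06]  ψ = [1, 2, 1]  (obs o_6=2)
backtrack: best end state = 0; path = [0, 0, 0, 1, 2, 1, 0]

path = [0, 0, 0, 1, 2, 1, 0]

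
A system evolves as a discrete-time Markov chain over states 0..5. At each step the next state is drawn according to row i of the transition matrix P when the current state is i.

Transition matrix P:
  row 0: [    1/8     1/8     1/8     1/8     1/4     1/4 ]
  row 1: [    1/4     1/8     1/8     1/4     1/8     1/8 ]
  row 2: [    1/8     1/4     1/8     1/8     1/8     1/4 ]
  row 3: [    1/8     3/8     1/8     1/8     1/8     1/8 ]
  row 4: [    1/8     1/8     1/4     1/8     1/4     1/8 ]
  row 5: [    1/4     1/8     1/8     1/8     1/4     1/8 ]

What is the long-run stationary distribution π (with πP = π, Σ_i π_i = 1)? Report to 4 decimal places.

π = [0.1681, 0.1805, 0.1488, 0.1476, 0.1904, 0.1646]

Balance equations π_j = Σ_i π_i·P[i][j]:
  π_0 = 1/8·π_0 + 1/4·π_1 + 1/8·π_2 + 1/8·π_3 + 1/8·π_4 + 1/4·π_5
  π_1 = 1/8·π_0 + 1/8·π_1 + 1/4·π_2 + 3/8·π_3 + 1/8·π_4 + 1/8·π_5
  π_2 = 1/8·π_0 + 1/8·π_1 + 1/8·π_2 + 1/8·π_3 + 1/4·π_4 + 1/8·π_5
  π_3 = 1/8·π_0 + 1/4·π_1 + 1/8·π_2 + 1/8·π_3 + 1/8·π_4 + 1/8·π_5
  π_4 = 1/4·π_0 + 1/8·π_1 + 1/8·π_2 + 1/8·π_3 + 1/4·π_4 + 1/4·π_5
  normalize: π_0 + π_1 + π_2 + π_3 + π_4 + π_5 = 1
Solving the linear system gives exactly π = [6112/36351, 729/4039, 601/4039, 596/4039, 769/4039, 5984/36351].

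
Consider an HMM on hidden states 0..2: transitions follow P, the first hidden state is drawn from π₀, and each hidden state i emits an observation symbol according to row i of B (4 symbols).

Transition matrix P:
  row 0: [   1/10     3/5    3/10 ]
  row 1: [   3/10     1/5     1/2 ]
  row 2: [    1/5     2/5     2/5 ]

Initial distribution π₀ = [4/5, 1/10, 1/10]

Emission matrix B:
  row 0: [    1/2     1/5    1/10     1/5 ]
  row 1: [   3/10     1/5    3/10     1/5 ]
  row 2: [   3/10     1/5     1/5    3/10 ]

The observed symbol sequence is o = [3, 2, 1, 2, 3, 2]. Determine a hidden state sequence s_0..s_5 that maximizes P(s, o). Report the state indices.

t=0: δ = [1.600e-01, 2.000e-02, 3.000e-02]  (obs o_0=3)
t=1: δ = [1.600e-03, 2.880e-02, 9.600e-03]  ψ = [0, 0, 0]  (obs o_1=2)
t=2: δ = [1.728e-03, 1.152e-03, 2.880e-03]  ψ = [1, 1, 1]  (obs o_2=1)
t=3: δ = [5.760e-05, 3.456e-04, 2.304e-04]  ψ = [2, 2, 2]  (obs o_3=2)
t=4: δ = [2.074e-05, 1.843e-05, 5.184e-05]  ψ = [1, 2, 1]  (obs o_4=3)
t=5: δ = [1.037e-06, 6.221e-06, 4.147e-06]  ψ = [2, 2, 2]  (obs o_5=2)
backtrack: best end state = 1; path = [0, 1, 2, 1, 2, 1]

path = [0, 1, 2, 1, 2, 1]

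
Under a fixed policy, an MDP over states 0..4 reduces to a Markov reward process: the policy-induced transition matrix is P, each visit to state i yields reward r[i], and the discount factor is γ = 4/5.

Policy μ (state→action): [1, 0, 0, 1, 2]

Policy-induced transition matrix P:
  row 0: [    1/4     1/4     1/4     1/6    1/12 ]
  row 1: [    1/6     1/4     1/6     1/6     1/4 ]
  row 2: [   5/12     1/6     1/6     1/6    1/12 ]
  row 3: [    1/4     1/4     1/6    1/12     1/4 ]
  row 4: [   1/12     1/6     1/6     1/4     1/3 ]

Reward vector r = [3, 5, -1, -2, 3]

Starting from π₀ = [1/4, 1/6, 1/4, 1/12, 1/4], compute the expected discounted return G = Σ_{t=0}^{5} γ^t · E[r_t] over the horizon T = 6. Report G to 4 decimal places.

t=0: π = [0.2500, 0.1667, 0.2500, 0.0833, 0.2500], E[r] = 1.9167, γ^t·E[r] = 1.916667, running G = 1.916667
t=1: π = [0.2361, 0.2083, 0.1875, 0.1806, 0.1875], E[r] = 1.7639, γ^t·E[r] = 1.411111, running G = 3.327778
t=2: π = [0.2326, 0.2188, 0.1863, 0.1672, 0.1950], E[r] = 1.8559, γ^t·E[r] = 1.187778, running G = 4.515556
t=3: π = [0.2303, 0.2182, 0.1861, 0.1690, 0.1964], E[r] = 1.8473, γ^t·E[r] = 0.945827, running G = 5.461383
t=4: π = [0.2301, 0.2181, 0.1859, 0.1690, 0.1970], E[r] = 1.8480, γ^t·E[r] = 0.756960, running G = 6.218342
t=5: π = [0.2300, 0.2181, 0.1858, 0.1690, 0.1971], E[r] = 1.8478, γ^t·E[r] = 0.605495, running G = 6.823837

G = 6.8238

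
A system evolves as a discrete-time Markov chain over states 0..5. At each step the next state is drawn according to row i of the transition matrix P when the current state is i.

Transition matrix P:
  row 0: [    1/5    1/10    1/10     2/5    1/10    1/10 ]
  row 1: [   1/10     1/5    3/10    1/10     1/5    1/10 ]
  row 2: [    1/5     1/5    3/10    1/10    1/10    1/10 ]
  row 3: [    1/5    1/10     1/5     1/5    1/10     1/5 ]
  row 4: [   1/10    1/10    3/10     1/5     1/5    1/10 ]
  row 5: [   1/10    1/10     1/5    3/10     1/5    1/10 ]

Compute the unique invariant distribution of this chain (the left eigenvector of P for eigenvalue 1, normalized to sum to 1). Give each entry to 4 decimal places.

π = [0.1602, 0.1372, 0.2352, 0.2069, 0.1398, 0.1207]

Balance equations π_j = Σ_i π_i·P[i][j]:
  π_0 = 1/5·π_0 + 1/10·π_1 + 1/5·π_2 + 1/5·π_3 + 1/10·π_4 + 1/10·π_5
  π_1 = 1/10·π_0 + 1/5·π_1 + 1/5·π_2 + 1/10·π_3 + 1/10·π_4 + 1/10·π_5
  π_2 = 1/10·π_0 + 3/10·π_1 + 3/10·π_2 + 1/5·π_3 + 3/10·π_4 + 1/5·π_5
  π_3 = 2/5·π_0 + 1/10·π_1 + 1/10·π_2 + 1/5·π_3 + 1/5·π_4 + 3/10·π_5
  π_4 = 1/10·π_0 + 1/5·π_1 + 1/10·π_2 + 1/10·π_3 + 1/5·π_4 + 1/5·π_5
  normalize: π_0 + π_1 + π_2 + π_3 + π_4 + π_5 = 1
Solving the linear system gives exactly π = [12687/79180, 10867/79180, 18623/79180, 819/3959, 11067/79180, 2389/19795].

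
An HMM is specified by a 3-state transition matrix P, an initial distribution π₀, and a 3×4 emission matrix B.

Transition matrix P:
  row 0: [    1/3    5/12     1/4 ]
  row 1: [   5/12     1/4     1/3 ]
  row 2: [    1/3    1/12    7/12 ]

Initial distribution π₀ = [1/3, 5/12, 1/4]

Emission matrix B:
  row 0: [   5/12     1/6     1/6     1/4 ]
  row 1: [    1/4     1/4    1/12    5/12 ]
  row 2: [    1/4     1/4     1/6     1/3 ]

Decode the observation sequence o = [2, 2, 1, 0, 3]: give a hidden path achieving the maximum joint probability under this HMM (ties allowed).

t=0: δ = [5.556e-02, 3.472e-02, 4.167e-02]  (obs o_0=2)
t=1: δ = [3.086e-03, 1.929e-03, 4.051e-03]  ψ = [0, 0, 2]  (obs o_1=2)
t=2: δ = [2.251e-04, 3.215e-04, 5.908e-04]  ψ = [2, 0, 2]  (obs o_2=1)
t=3: δ = [8.205e-05, 2.344e-05, 8.615e-05]  ψ = [2, 0, 2]  (obs o_3=0)
t=4: δ = [7.179e-06, 1.424e-05, 1.675e-05]  ψ = [2, 0, 2]  (obs o_4=3)
backtrack: best end state = 2; path = [2, 2, 2, 2, 2]

path = [2, 2, 2, 2, 2]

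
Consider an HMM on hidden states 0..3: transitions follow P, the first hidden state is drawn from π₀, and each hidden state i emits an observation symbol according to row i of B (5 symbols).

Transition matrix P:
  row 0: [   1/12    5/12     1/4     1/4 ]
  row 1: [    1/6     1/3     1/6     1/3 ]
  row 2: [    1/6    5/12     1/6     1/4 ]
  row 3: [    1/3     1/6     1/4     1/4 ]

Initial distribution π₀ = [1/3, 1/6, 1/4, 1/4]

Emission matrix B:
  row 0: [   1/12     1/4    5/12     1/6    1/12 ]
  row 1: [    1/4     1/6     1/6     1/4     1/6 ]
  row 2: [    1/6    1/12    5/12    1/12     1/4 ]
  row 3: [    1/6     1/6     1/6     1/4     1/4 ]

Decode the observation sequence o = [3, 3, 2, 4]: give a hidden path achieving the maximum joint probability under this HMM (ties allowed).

t=0: δ = [5.556e-02, 4.167e-02, 2.083e-02, 6.250e-02]  (obs o_0=3)
t=1: δ = [3.472e-03, 5.787e-03, 1.302e-03, 3.906e-03]  ψ = [3, 0, 3, 3]  (obs o_1=3)
t=2: δ = [5.425e-04, 3.215e-04, 4.069e-04, 3.215e-04]  ψ = [3, 1, 3, 1]  (obs o_2=2)
t=3: δ = [8.931e-06, 3.768e-05, 3.391e-05, 3.391e-05]  ψ = [3, 0, 0, 0]  (obs o_3=4)
backtrack: best end state = 1; path = [3, 3, 0, 1]

path = [3, 3, 0, 1]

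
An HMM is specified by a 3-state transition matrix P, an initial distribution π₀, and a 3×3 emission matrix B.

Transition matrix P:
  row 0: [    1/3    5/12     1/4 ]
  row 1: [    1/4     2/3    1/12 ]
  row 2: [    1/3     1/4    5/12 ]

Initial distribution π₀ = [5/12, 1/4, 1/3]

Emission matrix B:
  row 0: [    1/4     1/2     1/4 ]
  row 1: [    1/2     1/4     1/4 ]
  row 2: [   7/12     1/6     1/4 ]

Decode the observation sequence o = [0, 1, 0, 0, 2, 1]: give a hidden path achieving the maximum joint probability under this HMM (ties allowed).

t=0: δ = [1.042e-01, 1.250e-01, 1.944e-01]  (obs o_0=0)
t=1: δ = [3.241e-02, 2.083e-02, 1.350e-02]  ψ = [2, 1, 2]  (obs o_1=1)
t=2: δ = [2.701e-03, 6.944e-03, 4.726e-03]  ψ = [0, 1, 0]  (obs o_2=0)
t=3: δ = [4.340e-04, 2.315e-03, 1.149e-03]  ψ = [1, 1, 2]  (obs o_3=0)
t=4: δ = [1.447e-04, 3.858e-04, 1.197e-04]  ψ = [1, 1, 2]  (obs o_4=2)
t=5: δ = [4.823e-05, 6.430e-05, 8.309e-06]  ψ = [1, 1, 2]  (obs o_5=1)
backtrack: best end state = 1; path = [1, 1, 1, 1, 1, 1]

path = [1, 1, 1, 1, 1, 1]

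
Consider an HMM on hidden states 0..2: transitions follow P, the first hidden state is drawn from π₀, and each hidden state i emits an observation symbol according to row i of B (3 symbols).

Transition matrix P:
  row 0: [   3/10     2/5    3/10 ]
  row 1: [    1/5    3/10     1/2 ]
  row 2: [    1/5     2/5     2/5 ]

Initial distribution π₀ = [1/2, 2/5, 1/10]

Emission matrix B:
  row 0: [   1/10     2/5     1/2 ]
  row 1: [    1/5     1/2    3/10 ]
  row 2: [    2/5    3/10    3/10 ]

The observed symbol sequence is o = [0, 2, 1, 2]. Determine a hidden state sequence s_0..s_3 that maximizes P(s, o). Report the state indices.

t=0: δ = [5.000e-02, 8.000e-02, 4.000e-02]  (obs o_0=0)
t=1: δ = [8.000e-03, 7.200e-03, 1.200e-02]  ψ = [1, 1, 1]  (obs o_1=2)
t=2: δ = [9.600e-04, 2.400e-03, 1.440e-03]  ψ = [0, 2, 2]  (obs o_2=1)
t=3: δ = [2.400e-04, 2.160e-04, 3.600e-04]  ψ = [1, 1, 1]  (obs o_3=2)
backtrack: best end state = 2; path = [1, 2, 1, 2]

path = [1, 2, 1, 2]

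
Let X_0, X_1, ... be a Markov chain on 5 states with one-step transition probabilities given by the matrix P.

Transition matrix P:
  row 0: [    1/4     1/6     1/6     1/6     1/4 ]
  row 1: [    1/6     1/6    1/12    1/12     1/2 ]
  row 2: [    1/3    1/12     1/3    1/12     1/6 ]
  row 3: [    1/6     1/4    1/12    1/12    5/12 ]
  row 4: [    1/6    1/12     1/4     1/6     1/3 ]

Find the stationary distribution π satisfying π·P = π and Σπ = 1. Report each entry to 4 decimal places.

Balance equations π_j = Σ_i π_i·P[i][j]:
  π_0 = 1/4·π_0 + 1/6·π_1 + 1/3·π_2 + 1/6·π_3 + 1/6·π_4
  π_1 = 1/6·π_0 + 1/6·π_1 + 1/12·π_2 + 1/4·π_3 + 1/12·π_4
  π_2 = 1/6·π_0 + 1/12·π_1 + 1/3·π_2 + 1/12·π_3 + 1/4·π_4
  π_3 = 1/6·π_0 + 1/12·π_1 + 1/12·π_2 + 1/12·π_3 + 1/6·π_4
  normalize: π_0 + π_1 + π_2 + π_3 + π_4 = 1
Solving the linear system gives exactly π = [3856/17597, 2359/17597, 3611/17597, 2248/17597, 5523/17597].

π = [0.2191, 0.1341, 0.2052, 0.1277, 0.3139]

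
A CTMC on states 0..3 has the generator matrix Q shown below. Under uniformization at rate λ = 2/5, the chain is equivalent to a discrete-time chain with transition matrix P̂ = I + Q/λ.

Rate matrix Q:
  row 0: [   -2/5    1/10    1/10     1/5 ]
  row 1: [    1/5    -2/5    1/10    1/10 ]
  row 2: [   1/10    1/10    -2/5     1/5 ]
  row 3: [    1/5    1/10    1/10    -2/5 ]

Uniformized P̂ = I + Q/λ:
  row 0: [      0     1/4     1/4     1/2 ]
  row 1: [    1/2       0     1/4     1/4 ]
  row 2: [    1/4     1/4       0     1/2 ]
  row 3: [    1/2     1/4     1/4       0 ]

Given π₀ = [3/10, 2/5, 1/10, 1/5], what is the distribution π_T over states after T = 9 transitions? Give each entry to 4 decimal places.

t=0: π = [0.3000, 0.4000, 0.1000, 0.2000]
t=1: π = [0.3250, 0.1500, 0.2250, 0.3000]
t=2: π = [0.2813, 0.2125, 0.1938, 0.3125]
t=3: π = [0.3109, 0.1969, 0.2016, 0.2906]
t=4: π = [0.2941, 0.2008, 0.1996, 0.3055]
t=5: π = [0.3030, 0.1998, 0.2001, 0.2971]
t=6: π = [0.2985, 0.2000, 0.2000, 0.3015]
t=7: π = [0.3008, 0.2000, 0.2000, 0.2992]
t=8: π = [0.2996, 0.2000, 0.2000, 0.3004]
t=9: π = [0.3002, 0.2000, 0.2000, 0.2998]

π = [0.3002, 0.2000, 0.2000, 0.2998]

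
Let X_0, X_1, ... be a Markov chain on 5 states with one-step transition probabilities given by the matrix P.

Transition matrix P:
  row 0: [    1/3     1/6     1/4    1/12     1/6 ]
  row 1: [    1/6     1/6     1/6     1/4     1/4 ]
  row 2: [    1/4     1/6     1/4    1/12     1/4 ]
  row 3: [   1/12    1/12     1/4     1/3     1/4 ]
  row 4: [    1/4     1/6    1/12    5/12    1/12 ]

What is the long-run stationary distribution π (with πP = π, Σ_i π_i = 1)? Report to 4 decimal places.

π = [0.2171, 0.1473, 0.2046, 0.2322, 0.1988]

Balance equations π_j = Σ_i π_i·P[i][j]:
  π_0 = 1/3·π_0 + 1/6·π_1 + 1/4·π_2 + 1/12·π_3 + 1/4·π_4
  π_1 = 1/6·π_0 + 1/6·π_1 + 1/6·π_2 + 1/12·π_3 + 1/6·π_4
  π_2 = 1/4·π_0 + 1/6·π_1 + 1/4·π_2 + 1/4·π_3 + 1/12·π_4
  π_3 = 1/12·π_0 + 1/4·π_1 + 1/12·π_2 + 1/3·π_3 + 5/12·π_4
  normalize: π_0 + π_1 + π_2 + π_3 + π_4 = 1
Solving the linear system gives exactly π = [1829/8424, 1241/8424, 383/1872, 163/702, 3349/16848].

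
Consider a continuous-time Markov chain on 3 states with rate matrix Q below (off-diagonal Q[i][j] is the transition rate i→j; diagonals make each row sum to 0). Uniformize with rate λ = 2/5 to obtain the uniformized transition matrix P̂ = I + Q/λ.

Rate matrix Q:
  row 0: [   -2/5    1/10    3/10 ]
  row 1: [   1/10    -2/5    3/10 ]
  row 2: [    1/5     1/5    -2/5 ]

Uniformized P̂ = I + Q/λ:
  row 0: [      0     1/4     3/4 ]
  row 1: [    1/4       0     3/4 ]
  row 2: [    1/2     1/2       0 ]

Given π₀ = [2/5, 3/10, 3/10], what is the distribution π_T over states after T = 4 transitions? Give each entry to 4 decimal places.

π = [0.3063, 0.3059, 0.3879]

t=0: π = [0.4000, 0.3000, 0.3000]
t=1: π = [0.2250, 0.2500, 0.5250]
t=2: π = [0.3250, 0.3188, 0.3563]
t=3: π = [0.2578, 0.2594, 0.4828]
t=4: π = [0.3063, 0.3059, 0.3879]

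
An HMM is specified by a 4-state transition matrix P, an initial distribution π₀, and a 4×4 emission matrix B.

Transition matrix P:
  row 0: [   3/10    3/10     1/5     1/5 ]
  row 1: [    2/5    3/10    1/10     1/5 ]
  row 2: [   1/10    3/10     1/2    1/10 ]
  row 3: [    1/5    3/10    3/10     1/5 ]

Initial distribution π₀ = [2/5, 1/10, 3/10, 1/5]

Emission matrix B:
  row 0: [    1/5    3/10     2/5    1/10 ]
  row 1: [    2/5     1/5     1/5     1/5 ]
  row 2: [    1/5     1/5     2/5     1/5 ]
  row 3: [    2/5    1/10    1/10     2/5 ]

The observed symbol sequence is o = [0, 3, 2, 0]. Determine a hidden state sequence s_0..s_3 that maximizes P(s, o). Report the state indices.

path = [2, 2, 2, 1]

t=0: δ = [8.000e-02, 4.000e-02, 6.000e-02, 8.000e-02]  (obs o_0=0)
t=1: δ = [2.400e-03, 4.800e-03, 6.000e-03, 6.400e-03]  ψ = [0, 0, 2, 0]  (obs o_1=3)
t=2: δ = [7.680e-04, 3.840e-04, 1.200e-03, 1.280e-04]  ψ = [1, 3, 2, 3]  (obs o_2=2)
t=3: δ = [4.608e-05, 1.440e-04, 1.200e-04, 6.144e-05]  ψ = [0, 2, 2, 0]  (obs o_3=0)
backtrack: best end state = 1; path = [2, 2, 2, 1]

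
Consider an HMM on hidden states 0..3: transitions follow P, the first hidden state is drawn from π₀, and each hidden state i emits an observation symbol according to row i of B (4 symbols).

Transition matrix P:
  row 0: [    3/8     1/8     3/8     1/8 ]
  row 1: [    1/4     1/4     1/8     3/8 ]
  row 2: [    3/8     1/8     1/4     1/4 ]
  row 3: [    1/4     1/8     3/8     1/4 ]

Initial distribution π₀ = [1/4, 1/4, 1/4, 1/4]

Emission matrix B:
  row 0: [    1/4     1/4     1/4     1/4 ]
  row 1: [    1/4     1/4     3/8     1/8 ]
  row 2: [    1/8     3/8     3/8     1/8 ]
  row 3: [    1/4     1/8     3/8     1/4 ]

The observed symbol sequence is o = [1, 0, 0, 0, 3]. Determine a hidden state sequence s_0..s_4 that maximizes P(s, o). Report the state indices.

t=0: δ = [6.250e-02, 6.250e-02, 9.375e-02, 3.125e-02]  (obs o_0=1)
t=1: δ = [8.789e-03, 3.906e-03, 2.930e-03, 5.859e-03]  ψ = [2, 1, 0, 1]  (obs o_1=0)
t=2: δ = [8.240e-04, 2.747e-04, 4.120e-04, 3.662e-04]  ψ = [0, 0, 0, 1]  (obs o_2=0)
t=3: δ = [7.725e-05, 2.575e-05, 3.862e-05, 2.575e-05]  ψ = [0, 0, 0, 0]  (obs o_3=0)
t=4: δ = [7.242e-06, 1.207e-06, 3.621e-06, 2.414e-06]  ψ = [0, 0, 0, 0]  (obs o_4=3)
backtrack: best end state = 0; path = [2, 0, 0, 0, 0]

path = [2, 0, 0, 0, 0]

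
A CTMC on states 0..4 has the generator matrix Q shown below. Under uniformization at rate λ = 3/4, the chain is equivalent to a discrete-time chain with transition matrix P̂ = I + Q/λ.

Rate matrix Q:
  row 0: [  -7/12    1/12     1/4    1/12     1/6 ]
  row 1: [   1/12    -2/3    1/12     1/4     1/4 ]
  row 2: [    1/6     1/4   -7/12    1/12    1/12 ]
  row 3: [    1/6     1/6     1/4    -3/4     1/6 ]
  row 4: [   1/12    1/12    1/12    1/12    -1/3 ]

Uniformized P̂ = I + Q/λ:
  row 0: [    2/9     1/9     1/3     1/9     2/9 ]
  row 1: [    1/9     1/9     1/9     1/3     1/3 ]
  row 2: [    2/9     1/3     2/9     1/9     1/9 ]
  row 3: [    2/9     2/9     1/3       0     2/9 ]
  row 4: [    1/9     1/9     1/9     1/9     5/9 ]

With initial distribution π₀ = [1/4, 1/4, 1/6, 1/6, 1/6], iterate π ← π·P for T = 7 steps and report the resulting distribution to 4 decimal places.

t=0: π = [0.2500, 0.2500, 0.1667, 0.1667, 0.1667]
t=1: π = [0.1759, 0.1667, 0.2222, 0.1481, 0.2870]
t=2: π = [0.1718, 0.1770, 0.2078, 0.1317, 0.3117]
t=3: π = [0.1679, 0.1719, 0.2016, 0.1358, 0.3227]
t=4: π = [0.1673, 0.1710, 0.2010, 0.1342, 0.3265]
t=5: π = [0.1669, 0.1707, 0.2004, 0.1342, 0.3277]
t=6: π = [0.1668, 0.1706, 0.2003, 0.1341, 0.3282]
t=7: π = [0.1668, 0.1705, 0.2003, 0.1341, 0.3283]

π = [0.1668, 0.1705, 0.2003, 0.1341, 0.3283]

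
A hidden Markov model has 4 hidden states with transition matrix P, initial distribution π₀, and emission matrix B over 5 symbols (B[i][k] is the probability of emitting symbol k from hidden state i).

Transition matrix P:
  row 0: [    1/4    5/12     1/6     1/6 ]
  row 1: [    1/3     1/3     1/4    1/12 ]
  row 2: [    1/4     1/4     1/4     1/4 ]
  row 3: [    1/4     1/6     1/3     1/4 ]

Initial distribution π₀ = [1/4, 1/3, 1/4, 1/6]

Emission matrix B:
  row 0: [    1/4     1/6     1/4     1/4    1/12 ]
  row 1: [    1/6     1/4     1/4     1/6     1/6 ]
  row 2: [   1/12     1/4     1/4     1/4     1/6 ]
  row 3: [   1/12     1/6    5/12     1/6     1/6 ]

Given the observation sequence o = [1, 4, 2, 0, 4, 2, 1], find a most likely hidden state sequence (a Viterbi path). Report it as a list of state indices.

path = [1, 1, 1, 0, 1, 0, 1]

t=0: δ = [4.167e-02, 8.333e-02, 6.250e-02, 2.778e-02]  (obs o_0=1)
t=1: δ = [2.315e-03, 4.630e-03, 3.472e-03, 2.604e-03]  ψ = [1, 1, 1, 2]  (obs o_1=4)
t=2: δ = [3.858e-04, 3.858e-04, 2.894e-04, 3.617e-04]  ψ = [1, 1, 1, 2]  (obs o_2=2)
t=3: δ = [3.215e-05, 2.679e-05, 1.005e-05, 7.535e-06]  ψ = [1, 0, 3, 3]  (obs o_3=0)
t=4: δ = [7.442e-07, 2.233e-06, 1.116e-06, 8.931e-07]  ψ = [1, 0, 1, 0]  (obs o_4=4)
t=5: δ = [1.861e-07, 1.861e-07, 1.395e-07, 1.163e-07]  ψ = [1, 1, 1, 2]  (obs o_5=2)
t=6: δ = [1.034e-08, 1.938e-08, 1.163e-08, 5.814e-09]  ψ = [1, 0, 1, 2]  (obs o_6=1)
backtrack: best end state = 1; path = [1, 1, 1, 0, 1, 0, 1]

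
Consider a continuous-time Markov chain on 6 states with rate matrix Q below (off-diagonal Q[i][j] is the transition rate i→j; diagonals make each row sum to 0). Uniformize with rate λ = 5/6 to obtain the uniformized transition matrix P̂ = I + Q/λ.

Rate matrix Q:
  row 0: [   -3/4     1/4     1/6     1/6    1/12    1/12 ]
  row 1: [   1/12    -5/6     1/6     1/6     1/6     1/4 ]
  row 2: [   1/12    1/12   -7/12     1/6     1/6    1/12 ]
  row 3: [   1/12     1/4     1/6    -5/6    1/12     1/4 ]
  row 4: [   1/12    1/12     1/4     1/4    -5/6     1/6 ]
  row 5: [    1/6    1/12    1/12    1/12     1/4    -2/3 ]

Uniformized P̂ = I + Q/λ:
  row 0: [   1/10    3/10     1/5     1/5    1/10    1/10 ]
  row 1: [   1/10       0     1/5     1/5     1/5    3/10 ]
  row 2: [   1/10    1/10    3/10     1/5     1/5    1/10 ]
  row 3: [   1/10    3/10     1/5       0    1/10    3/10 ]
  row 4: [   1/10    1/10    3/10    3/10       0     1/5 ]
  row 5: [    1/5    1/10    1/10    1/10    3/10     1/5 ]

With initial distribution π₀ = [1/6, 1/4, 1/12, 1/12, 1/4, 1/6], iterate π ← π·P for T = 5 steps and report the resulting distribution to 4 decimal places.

t=0: π = [0.1667, 0.2500, 0.0833, 0.0833, 0.2500, 0.1667]
t=1: π = [0.1167, 0.1250, 0.2167, 0.1917, 0.1417, 0.2083]
t=2: π = [0.1208, 0.1492, 0.2150, 0.1550, 0.1617, 0.1983]
t=3: π = [0.1198, 0.1403, 0.2178, 0.1653, 0.1599, 0.1968]
t=4: π = [0.1197, 0.1430, 0.2181, 0.1632, 0.1592, 0.1968]
t=5: π = [0.1197, 0.1423, 0.2180, 0.1636, 0.1596, 0.1968]

π = [0.1197, 0.1423, 0.2180, 0.1636, 0.1596, 0.1968]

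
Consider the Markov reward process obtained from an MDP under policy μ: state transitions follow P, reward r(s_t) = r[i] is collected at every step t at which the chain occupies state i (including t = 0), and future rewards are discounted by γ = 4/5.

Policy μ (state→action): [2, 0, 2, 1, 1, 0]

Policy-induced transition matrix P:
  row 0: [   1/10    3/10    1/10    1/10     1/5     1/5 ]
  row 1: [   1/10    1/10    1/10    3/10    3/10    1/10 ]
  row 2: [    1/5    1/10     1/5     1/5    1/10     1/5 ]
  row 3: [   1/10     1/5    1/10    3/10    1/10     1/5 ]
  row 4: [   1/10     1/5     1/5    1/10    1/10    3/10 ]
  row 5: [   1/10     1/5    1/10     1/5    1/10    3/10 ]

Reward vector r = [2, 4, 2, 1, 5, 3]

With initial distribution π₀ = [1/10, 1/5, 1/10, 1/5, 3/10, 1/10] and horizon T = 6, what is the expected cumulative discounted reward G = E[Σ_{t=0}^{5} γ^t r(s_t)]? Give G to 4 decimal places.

t=0: π = [0.1000, 0.2000, 0.1000, 0.2000, 0.3000, 0.1000], E[r] = 3.2000, γ^t·E[r] = 3.200000, running G = 3.200000
t=1: π = [0.1100, 0.1800, 0.1400, 0.2000, 0.1500, 0.2200], E[r] = 2.8300, γ^t·E[r] = 2.264000, running G = 5.464000
t=2: π = [0.1140, 0.1790, 0.1290, 0.2120, 0.1470, 0.2190], E[r] = 2.8060, γ^t·E[r] = 1.795840, running G = 7.259840
t=3: π = [0.1129, 0.1806, 0.1276, 0.2130, 0.1472, 0.2187], E[r] = 2.8085, γ^t·E[r] = 1.437952, running G = 8.697792
t=4: π = [0.1128, 0.1805, 0.1275, 0.2134, 0.1474, 0.2185], E[r] = 2.8084, γ^t·E[r] = 1.150300, running G = 9.848092
t=5: π = [0.1127, 0.1805, 0.1275, 0.2134, 0.1474, 0.2185], E[r] = 2.8083, γ^t·E[r] = 0.920209, running G = 10.768301

G = 10.7683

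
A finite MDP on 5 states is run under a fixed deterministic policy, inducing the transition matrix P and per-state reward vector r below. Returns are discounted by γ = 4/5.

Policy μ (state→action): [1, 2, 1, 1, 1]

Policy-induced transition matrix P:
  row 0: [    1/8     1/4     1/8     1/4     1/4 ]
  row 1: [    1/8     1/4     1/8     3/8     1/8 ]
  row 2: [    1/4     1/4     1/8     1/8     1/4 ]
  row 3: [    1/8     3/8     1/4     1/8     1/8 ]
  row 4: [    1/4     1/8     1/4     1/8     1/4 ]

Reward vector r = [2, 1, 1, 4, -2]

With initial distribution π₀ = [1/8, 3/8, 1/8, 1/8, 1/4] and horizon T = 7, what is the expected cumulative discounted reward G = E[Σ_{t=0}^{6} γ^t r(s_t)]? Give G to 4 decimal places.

t=0: π = [0.1250, 0.3750, 0.1250, 0.1250, 0.2500], E[r] = 0.7500, γ^t·E[r] = 0.750000, running G = 0.750000
t=1: π = [0.1719, 0.2344, 0.1719, 0.2344, 0.1875], E[r] = 1.3125, γ^t·E[r] = 1.050000, running G = 1.800000
t=2: π = [0.1699, 0.2559, 0.1777, 0.2051, 0.1914], E[r] = 1.2109, γ^t·E[r] = 0.775000, running G = 2.575000
t=3: π = [0.1711, 0.2517, 0.1746, 0.2102, 0.1924], E[r] = 1.2246, γ^t·E[r] = 0.627000, running G = 3.202000
t=4: π = [0.1709, 0.2522, 0.1753, 0.2093, 0.1923], E[r] = 1.2220, γ^t·E[r] = 0.500550, running G = 3.702550
t=5: π = [0.1709, 0.2521, 0.1752, 0.2094, 0.1923], E[r] = 1.2223, γ^t·E[r] = 0.400515, running G = 4.103065
t=6: π = [0.1709, 0.2521, 0.1752, 0.2094, 0.1923], E[r] = 1.2222, γ^t·E[r] = 0.320399, running G = 4.423464

G = 4.4235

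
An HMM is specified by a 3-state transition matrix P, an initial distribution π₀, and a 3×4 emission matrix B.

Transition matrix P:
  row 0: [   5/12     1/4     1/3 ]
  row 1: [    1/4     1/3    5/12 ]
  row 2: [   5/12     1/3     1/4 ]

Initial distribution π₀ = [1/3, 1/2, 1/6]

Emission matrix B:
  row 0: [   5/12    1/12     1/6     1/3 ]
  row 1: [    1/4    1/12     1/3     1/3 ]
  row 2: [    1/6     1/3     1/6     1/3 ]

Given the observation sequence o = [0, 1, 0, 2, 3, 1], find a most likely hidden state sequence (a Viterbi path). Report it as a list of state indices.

path = [1, 2, 0, 1, 1, 2]

t=0: δ = [1.389e-01, 1.250e-01, 2.778e-02]  (obs o_0=0)
t=1: δ = [4.823e-03, 3.472e-03, 1.736e-02]  ψ = [0, 1, 1]  (obs o_1=1)
t=2: δ = [3.014e-03, 1.447e-03, 7.234e-04]  ψ = [2, 2, 2]  (obs o_2=0)
t=3: δ = [2.093e-04, 2.512e-04, 1.674e-04]  ψ = [0, 0, 0]  (obs o_3=2)
t=4: δ = [2.907e-05, 2.791e-05, 3.489e-05]  ψ = [0, 1, 1]  (obs o_4=3)
t=5: δ = [1.211e-06, 9.690e-07, 3.876e-06]  ψ = [2, 2, 1]  (obs o_5=1)
backtrack: best end state = 2; path = [1, 2, 0, 1, 1, 2]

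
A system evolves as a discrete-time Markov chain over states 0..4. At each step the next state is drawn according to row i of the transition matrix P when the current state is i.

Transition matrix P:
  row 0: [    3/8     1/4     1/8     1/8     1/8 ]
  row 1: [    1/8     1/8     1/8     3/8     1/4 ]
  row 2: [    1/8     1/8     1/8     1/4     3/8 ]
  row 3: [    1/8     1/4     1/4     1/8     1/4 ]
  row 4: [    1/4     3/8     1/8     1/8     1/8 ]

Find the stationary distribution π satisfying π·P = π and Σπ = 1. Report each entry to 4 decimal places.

Balance equations π_j = Σ_i π_i·P[i][j]:
  π_0 = 3/8·π_0 + 1/8·π_1 + 1/8·π_2 + 1/8·π_3 + 1/4·π_4
  π_1 = 1/4·π_0 + 1/8·π_1 + 1/8·π_2 + 1/4·π_3 + 3/8·π_4
  π_2 = 1/8·π_0 + 1/8·π_1 + 1/8·π_2 + 1/4·π_3 + 1/8·π_4
  π_3 = 1/8·π_0 + 3/8·π_1 + 1/4·π_2 + 1/8·π_3 + 1/8·π_4
  normalize: π_0 + π_1 + π_2 + π_3 + π_4 = 1
Solving the linear system gives exactly π = [906/4469, 1026/4469, 671/4469, 899/4469, 967/4469].

π = [0.2027, 0.2296, 0.1501, 0.2012, 0.2164]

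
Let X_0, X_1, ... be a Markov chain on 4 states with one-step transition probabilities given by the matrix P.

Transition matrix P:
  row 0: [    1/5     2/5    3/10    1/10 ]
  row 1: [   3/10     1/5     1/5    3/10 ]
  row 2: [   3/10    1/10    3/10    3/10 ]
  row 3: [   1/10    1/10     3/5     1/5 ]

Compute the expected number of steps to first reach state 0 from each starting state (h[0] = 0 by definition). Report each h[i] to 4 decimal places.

h = [0.0000, 4.0741, 4.0741, 4.8148]

First-step conditioning: h[0] = 0; for i ≠ 0, h[i] = 1 + Σ_k P[i][k]·h[k].
  h[1] = 1 + 1/5·h[1] + 1/5·h[2] + 3/10·h[3]
  h[2] = 1 + 1/10·h[1] + 3/10·h[2] + 3/10·h[3]
  h[3] = 1 + 1/10·h[1] + 3/5·h[2] + 1/5·h[3]
Solving the 3×3 linear system over states ≠ 0 gives exactly h = [0, 110/27, 110/27, 130/27] (h[0] = 0 is the target).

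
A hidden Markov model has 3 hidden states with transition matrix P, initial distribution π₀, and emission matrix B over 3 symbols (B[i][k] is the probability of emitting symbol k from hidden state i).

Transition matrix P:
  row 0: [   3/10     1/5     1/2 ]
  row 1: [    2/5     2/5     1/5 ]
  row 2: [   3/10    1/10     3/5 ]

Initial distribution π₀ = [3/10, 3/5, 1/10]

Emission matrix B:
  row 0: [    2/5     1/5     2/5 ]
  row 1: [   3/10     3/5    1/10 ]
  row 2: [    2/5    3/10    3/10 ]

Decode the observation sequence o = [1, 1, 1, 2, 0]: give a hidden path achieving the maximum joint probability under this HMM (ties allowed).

path = [1, 1, 1, 0, 2]

t=0: δ = [6.000e-02, 3.600e-01, 3.000e-02]  (obs o_0=1)
t=1: δ = [2.880e-02, 8.640e-02, 2.160e-02]  ψ = [1, 1, 1]  (obs o_1=1)
t=2: δ = [6.912e-03, 2.074e-02, 5.184e-03]  ψ = [1, 1, 1]  (obs o_2=1)
t=3: δ = [3.318e-03, 8.294e-04, 1.244e-03]  ψ = [1, 1, 1]  (obs o_3=2)
t=4: δ = [3.981e-04, 1.991e-04, 6.636e-04]  ψ = [0, 0, 0]  (obs o_4=0)
backtrack: best end state = 2; path = [1, 1, 1, 0, 2]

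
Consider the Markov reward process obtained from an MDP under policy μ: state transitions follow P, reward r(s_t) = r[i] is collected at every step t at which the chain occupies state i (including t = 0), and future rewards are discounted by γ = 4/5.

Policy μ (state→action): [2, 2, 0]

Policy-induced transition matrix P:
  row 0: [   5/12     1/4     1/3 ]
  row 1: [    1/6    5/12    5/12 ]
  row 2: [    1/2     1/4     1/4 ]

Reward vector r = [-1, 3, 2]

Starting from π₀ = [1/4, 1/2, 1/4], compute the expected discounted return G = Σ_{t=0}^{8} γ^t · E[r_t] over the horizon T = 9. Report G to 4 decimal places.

t=0: π = [0.2500, 0.5000, 0.2500], E[r] = 1.7500, γ^t·E[r] = 1.750000, running G = 1.750000
t=1: π = [0.3125, 0.3333, 0.3542], E[r] = 1.3958, γ^t·E[r] = 1.116667, running G = 2.866667
t=2: π = [0.3628, 0.3056, 0.3316], E[r] = 1.2170, γ^t·E[r] = 0.778889, running G = 3.645556
t=3: π = [0.3679, 0.3009, 0.3312], E[r] = 1.1972, γ^t·E[r] = 0.612963, running G = 4.258519
t=4: π = [0.3690, 0.3002, 0.3308], E[r] = 1.1931, γ^t·E[r] = 0.488677, running G = 4.747195
t=5: π = [0.3692, 0.3000, 0.3308], E[r] = 1.1924, γ^t·E[r] = 0.390738, running G = 5.137933
t=6: π = [0.3692, 0.3000, 0.3308], E[r] = 1.1923, γ^t·E[r] = 0.312562, running G = 5.450495
t=7: π = [0.3692, 0.3000, 0.3308], E[r] = 1.1923, γ^t·E[r] = 0.250046, running G = 5.700541
t=8: π = [0.3692, 0.3000, 0.3308], E[r] = 1.1923, γ^t·E[r] = 0.200036, running G = 5.900577

G = 5.9006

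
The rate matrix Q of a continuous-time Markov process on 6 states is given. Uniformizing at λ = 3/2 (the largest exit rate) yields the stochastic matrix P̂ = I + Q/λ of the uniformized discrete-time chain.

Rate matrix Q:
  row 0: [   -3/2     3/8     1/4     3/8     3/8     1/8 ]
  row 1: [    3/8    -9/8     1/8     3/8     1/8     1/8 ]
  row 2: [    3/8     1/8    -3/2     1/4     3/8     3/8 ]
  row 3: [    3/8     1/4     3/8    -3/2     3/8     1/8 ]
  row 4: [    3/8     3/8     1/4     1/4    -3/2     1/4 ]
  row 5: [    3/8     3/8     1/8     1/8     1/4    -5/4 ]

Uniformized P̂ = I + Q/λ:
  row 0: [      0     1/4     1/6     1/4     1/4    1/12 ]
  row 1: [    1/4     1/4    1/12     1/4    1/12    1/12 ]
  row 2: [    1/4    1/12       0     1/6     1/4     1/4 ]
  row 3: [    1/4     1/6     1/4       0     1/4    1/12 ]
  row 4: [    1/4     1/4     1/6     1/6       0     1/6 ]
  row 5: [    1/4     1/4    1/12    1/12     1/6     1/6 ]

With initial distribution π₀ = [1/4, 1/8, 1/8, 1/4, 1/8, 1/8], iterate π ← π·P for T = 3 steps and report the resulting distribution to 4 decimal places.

t=0: π = [0.2500, 0.1250, 0.1250, 0.2500, 0.1250, 0.1250]
t=1: π = [0.1875, 0.2083, 0.1458, 0.1458, 0.1875, 0.1250]
t=2: π = [0.2031, 0.2135, 0.1267, 0.1649, 0.1580, 0.1337]
t=3: π = [0.1992, 0.2151, 0.1304, 0.1628, 0.1638, 0.1288]

π = [0.1992, 0.2151, 0.1304, 0.1628, 0.1638, 0.1288]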